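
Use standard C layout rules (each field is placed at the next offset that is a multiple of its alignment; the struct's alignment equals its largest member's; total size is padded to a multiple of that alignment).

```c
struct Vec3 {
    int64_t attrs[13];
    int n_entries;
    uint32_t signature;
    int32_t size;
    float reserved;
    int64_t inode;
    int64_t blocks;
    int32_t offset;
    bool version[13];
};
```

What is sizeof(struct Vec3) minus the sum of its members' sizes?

attrs at 0 (size 104, align 8) → ends 104
n_entries at 104 (size 4, align 4) → ends 108
signature at 108 (size 4, align 4) → ends 112
size at 112 (size 4, align 4) → ends 116
reserved at 116 (size 4, align 4) → ends 120
inode at 120 (size 8, align 8) → ends 128
blocks at 128 (size 8, align 8) → ends 136
offset at 136 (size 4, align 4) → ends 140
version at 140 (size 13, align 1) → ends 153
tail pad 7 to reach multiple of 8
total 160 bytes, alignment 8
data bytes 153, size 160 → padding 7

7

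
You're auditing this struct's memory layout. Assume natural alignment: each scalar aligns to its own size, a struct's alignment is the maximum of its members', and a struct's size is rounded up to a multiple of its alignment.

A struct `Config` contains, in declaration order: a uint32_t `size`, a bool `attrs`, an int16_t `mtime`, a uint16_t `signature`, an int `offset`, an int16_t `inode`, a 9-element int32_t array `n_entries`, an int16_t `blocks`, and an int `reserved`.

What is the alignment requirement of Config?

4

member alignments: size=4, attrs=1, mtime=2, signature=2, offset=4, inode=2, n_entries=4, blocks=2, reserved=4
max = 4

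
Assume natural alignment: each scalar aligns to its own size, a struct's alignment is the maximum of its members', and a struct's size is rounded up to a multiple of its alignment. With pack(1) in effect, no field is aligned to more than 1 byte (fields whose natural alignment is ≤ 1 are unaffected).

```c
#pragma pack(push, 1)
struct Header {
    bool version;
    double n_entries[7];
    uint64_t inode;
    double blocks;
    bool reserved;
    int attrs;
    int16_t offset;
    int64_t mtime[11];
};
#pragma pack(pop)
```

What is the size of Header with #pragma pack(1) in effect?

168

@0: version [1B, align 1] → 1
@1: n_entries [56B, align 1] → 57
@57: inode [8B, align 1] → 65
@65: blocks [8B, align 1] → 73
@73: reserved [1B, align 1] → 74
@74: attrs [4B, align 1] → 78
@78: offset [2B, align 1] → 80
@80: mtime [88B, align 1] → 168
size 168, align 1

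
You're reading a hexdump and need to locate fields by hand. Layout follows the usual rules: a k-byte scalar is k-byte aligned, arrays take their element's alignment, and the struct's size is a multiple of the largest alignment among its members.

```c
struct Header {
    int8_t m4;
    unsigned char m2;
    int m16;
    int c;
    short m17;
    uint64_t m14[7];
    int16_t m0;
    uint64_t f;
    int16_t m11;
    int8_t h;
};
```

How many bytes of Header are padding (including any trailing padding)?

15

0..1  m4  (1B, 1-aligned)
1..2  m2  (1B, 1-aligned)
2..4  -- padding (2B)
4..8  m16  (4B, 4-aligned)
8..12  c  (4B, 4-aligned)
12..14  m17  (2B, 2-aligned)
14..16  -- padding (2B)
16..72  m14  (56B, 8-aligned)
72..74  m0  (2B, 2-aligned)
74..80  -- padding (6B)
80..88  f  (8B, 8-aligned)
88..90  m11  (2B, 2-aligned)
90..91  h  (1B, 1-aligned)
91..96  -- tail padding (5B)
sizeof = 96, alignof = 8
data bytes 81, size 96 → padding 15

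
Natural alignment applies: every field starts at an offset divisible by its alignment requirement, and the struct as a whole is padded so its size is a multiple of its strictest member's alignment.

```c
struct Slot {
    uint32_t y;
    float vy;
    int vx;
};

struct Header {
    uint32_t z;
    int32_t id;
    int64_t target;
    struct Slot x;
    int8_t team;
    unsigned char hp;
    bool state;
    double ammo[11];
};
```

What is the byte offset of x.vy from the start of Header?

Slot: @0: y [4B, align 4] → 4; @4: vy [4B, align 4] → 8; @8: vx [4B, align 4] → 12; size 12, align 4
@0: z [4B, align 4] → 4
@4: id [4B, align 4] → 8
@8: target [8B, align 8] → 16
@16: x [12B, align 4] → 28
within Slot: vy at 4
16 + 4 = 20

20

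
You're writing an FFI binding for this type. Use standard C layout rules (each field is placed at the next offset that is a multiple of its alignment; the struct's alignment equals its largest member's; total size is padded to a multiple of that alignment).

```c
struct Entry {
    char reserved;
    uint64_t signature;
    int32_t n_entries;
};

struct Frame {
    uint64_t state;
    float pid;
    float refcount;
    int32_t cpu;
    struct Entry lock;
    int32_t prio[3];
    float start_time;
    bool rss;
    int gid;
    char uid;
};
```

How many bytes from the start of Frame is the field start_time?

Entry: @0: reserved [1B, align 1] → 1; +7 pad (align 8); @8: signature [8B, align 8] → 16; @16: n_entries [4B, align 4] → 20; +4 tail pad (align 8); size 24, align 8
@0: state [8B, align 8] → 8
@8: pid [4B, align 4] → 12
@12: refcount [4B, align 4] → 16
@16: cpu [4B, align 4] → 20
+4 pad (align 8)
@24: lock [24B, align 8] → 48
@48: prio [12B, align 4] → 60
@60: start_time [4B, align 4] → 64

60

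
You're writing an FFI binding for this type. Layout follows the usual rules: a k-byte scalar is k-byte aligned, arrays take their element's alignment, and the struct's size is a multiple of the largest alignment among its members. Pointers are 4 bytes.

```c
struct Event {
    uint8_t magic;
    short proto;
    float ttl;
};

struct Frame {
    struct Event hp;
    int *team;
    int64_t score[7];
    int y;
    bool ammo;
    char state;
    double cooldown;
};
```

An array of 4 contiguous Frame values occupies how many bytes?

Event: magic at 0 (size 1, align 1) → ends 1; pad 1 to align 2 for proto; proto at 2 (size 2, align 2) → ends 4; ttl at 4 (size 4, align 4) → ends 8; total 8 bytes, alignment 4
hp at 0 (size 8, align 4) → ends 8
team at 8 (size 4, align 4) → ends 12
pad 4 to align 8 for score
score at 16 (size 56, align 8) → ends 72
y at 72 (size 4, align 4) → ends 76
ammo at 76 (size 1, align 1) → ends 77
state at 77 (size 1, align 1) → ends 78
pad 2 to align 8 for cooldown
cooldown at 80 (size 8, align 8) → ends 88
total 88 bytes, alignment 8
array of 4: 4 × 88 = 352

352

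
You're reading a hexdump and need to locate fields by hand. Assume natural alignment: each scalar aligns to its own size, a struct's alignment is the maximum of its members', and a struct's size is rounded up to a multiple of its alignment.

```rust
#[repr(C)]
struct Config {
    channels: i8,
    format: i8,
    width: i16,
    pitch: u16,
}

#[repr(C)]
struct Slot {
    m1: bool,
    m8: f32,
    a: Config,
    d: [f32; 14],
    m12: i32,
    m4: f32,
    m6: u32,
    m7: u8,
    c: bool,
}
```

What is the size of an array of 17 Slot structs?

1496

Config: channels at 0 (size 1, align 1) → ends 1; format at 1 (size 1, align 1) → ends 2; width at 2 (size 2, align 2) → ends 4; pitch at 4 (size 2, align 2) → ends 6; total 6 bytes, alignment 2
m1 at 0 (size 1, align 1) → ends 1
pad 3 to align 4 for m8
m8 at 4 (size 4, align 4) → ends 8
a at 8 (size 6, align 2) → ends 14
pad 2 to align 4 for d
d at 16 (size 56, align 4) → ends 72
m12 at 72 (size 4, align 4) → ends 76
m4 at 76 (size 4, align 4) → ends 80
m6 at 80 (size 4, align 4) → ends 84
m7 at 84 (size 1, align 1) → ends 85
c at 85 (size 1, align 1) → ends 86
tail pad 2 to reach multiple of 4
total 88 bytes, alignment 4
array of 17: 17 × 88 = 1496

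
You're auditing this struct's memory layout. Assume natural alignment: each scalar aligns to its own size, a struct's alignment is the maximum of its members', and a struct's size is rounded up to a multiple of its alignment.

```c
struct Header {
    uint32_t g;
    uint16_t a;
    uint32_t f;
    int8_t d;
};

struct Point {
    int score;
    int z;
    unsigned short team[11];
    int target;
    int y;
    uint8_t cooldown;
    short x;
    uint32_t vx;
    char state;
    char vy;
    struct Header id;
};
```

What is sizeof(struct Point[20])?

1360

Header: @0: g [4B, align 4] → 4; @4: a [2B, align 2] → 6; +2 pad (align 4); @8: f [4B, align 4] → 12; @12: d [1B, align 1] → 13; +3 tail pad (align 4); size 16, align 4
@0: score [4B, align 4] → 4
@4: z [4B, align 4] → 8
@8: team [22B, align 2] → 30
+2 pad (align 4)
@32: target [4B, align 4] → 36
@36: y [4B, align 4] → 40
@40: cooldown [1B, align 1] → 41
+1 pad (align 2)
@42: x [2B, align 2] → 44
@44: vx [4B, align 4] → 48
@48: state [1B, align 1] → 49
@49: vy [1B, align 1] → 50
+2 pad (align 4)
@52: id [16B, align 4] → 68
size 68, align 4
array of 20: 20 × 68 = 1360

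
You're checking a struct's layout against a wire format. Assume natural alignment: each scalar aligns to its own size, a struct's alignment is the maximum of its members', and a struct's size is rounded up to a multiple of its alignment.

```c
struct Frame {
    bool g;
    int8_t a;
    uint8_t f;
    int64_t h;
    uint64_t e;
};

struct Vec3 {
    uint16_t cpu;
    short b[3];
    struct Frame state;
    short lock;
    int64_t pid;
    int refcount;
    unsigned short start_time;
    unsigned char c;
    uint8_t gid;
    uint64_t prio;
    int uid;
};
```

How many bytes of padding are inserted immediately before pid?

Frame: 0..1  g  (1B, 1-aligned); 1..2  a  (1B, 1-aligned); 2..3  f  (1B, 1-aligned); 3..8  -- padding (5B); 8..16  h  (8B, 8-aligned); 16..24  e  (8B, 8-aligned); sizeof = 24, alignof = 8
0..2  cpu  (2B, 2-aligned)
2..8  b  (6B, 2-aligned)
8..32  state  (24B, 8-aligned)
32..34  lock  (2B, 2-aligned)
34..40  -- padding (6B)
40..48  pid  (8B, 8-aligned)

6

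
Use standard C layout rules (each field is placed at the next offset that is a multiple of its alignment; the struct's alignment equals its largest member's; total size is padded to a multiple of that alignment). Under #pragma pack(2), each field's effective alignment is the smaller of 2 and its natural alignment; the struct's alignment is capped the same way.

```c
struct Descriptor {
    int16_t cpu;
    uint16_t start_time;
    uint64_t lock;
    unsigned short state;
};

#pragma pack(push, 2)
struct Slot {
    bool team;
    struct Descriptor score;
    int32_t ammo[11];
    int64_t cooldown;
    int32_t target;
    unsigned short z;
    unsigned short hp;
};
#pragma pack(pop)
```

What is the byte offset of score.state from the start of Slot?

18

Descriptor: @0: cpu [2B, align 2] → 2; @2: start_time [2B, align 2] → 4; +4 pad (align 8); @8: lock [8B, align 8] → 16; @16: state [2B, align 2] → 18; +6 tail pad (align 8); size 24, align 8
@0: team [1B, align 1] → 1
+1 pad (align 2)
@2: score [24B, align 2] → 26
within Descriptor: state at 16
2 + 16 = 18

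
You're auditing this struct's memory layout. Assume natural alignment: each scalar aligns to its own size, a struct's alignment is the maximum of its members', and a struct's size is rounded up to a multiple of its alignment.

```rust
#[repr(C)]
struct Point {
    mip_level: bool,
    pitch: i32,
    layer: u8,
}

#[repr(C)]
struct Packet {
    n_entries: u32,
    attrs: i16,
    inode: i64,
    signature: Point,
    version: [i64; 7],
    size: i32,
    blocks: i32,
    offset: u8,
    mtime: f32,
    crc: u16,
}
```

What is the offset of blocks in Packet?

92

Point: @0: mip_level [1B, align 1] → 1; +3 pad (align 4); @4: pitch [4B, align 4] → 8; @8: layer [1B, align 1] → 9; +3 tail pad (align 4); size 12, align 4
@0: n_entries [4B, align 4] → 4
@4: attrs [2B, align 2] → 6
+2 pad (align 8)
@8: inode [8B, align 8] → 16
@16: signature [12B, align 4] → 28
+4 pad (align 8)
@32: version [56B, align 8] → 88
@88: size [4B, align 4] → 92
@92: blocks [4B, align 4] → 96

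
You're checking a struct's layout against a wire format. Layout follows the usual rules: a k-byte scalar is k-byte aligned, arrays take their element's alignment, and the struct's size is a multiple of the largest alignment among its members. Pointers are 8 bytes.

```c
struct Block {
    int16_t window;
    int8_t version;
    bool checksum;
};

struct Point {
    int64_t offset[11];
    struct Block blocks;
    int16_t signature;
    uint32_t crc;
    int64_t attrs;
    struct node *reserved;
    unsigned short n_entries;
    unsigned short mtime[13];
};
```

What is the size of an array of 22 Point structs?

Block: window at 0 (size 2, align 2) → ends 2; version at 2 (size 1, align 1) → ends 3; checksum at 3 (size 1, align 1) → ends 4; total 4 bytes, alignment 2
offset at 0 (size 88, align 8) → ends 88
blocks at 88 (size 4, align 2) → ends 92
signature at 92 (size 2, align 2) → ends 94
pad 2 to align 4 for crc
crc at 96 (size 4, align 4) → ends 100
pad 4 to align 8 for attrs
attrs at 104 (size 8, align 8) → ends 112
reserved at 112 (size 8, align 8) → ends 120
n_entries at 120 (size 2, align 2) → ends 122
mtime at 122 (size 26, align 2) → ends 148
tail pad 4 to reach multiple of 8
total 152 bytes, alignment 8
array of 22: 22 × 152 = 3344

3344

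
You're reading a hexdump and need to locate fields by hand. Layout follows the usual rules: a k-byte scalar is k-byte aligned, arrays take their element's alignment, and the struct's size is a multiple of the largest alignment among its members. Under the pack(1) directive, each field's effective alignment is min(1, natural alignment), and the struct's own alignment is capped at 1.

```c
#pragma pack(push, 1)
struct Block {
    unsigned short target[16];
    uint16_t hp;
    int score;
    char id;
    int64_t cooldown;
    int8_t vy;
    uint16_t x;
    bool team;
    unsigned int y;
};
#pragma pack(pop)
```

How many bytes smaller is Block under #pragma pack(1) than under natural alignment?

natural layout:
  @0: target [32B, align 2] → 32
  @32: hp [2B, align 2] → 34
  +2 pad (align 4)
  @36: score [4B, align 4] → 40
  @40: id [1B, align 1] → 41
  +7 pad (align 8)
  @48: cooldown [8B, align 8] → 56
  @56: vy [1B, align 1] → 57
  +1 pad (align 2)
  @58: x [2B, align 2] → 60
  @60: team [1B, align 1] → 61
  +3 pad (align 4)
  @64: y [4B, align 4] → 68
  +4 tail pad (align 8)
  size 72, align 8
packed(1) layout:
  @0: target [32B, align 1] → 32
  @32: hp [2B, align 1] → 34
  @34: score [4B, align 1] → 38
  @38: id [1B, align 1] → 39
  @39: cooldown [8B, align 1] → 47
  @47: vy [1B, align 1] → 48
  @48: x [2B, align 1] → 50
  @50: team [1B, align 1] → 51
  @51: y [4B, align 1] → 55
  size 55, align 1
72 − 55 = 17

17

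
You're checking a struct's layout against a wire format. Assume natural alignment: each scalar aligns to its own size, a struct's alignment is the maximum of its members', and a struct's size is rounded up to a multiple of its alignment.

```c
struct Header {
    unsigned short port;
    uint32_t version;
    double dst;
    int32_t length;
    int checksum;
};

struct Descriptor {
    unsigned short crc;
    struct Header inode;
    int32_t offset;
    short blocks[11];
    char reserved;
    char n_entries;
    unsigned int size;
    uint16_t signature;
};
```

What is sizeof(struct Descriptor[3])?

Header: @0: port [2B, align 2] → 2; +2 pad (align 4); @4: version [4B, align 4] → 8; @8: dst [8B, align 8] → 16; @16: length [4B, align 4] → 20; @20: checksum [4B, align 4] → 24; size 24, align 8
@0: crc [2B, align 2] → 2
+6 pad (align 8)
@8: inode [24B, align 8] → 32
@32: offset [4B, align 4] → 36
@36: blocks [22B, align 2] → 58
@58: reserved [1B, align 1] → 59
@59: n_entries [1B, align 1] → 60
@60: size [4B, align 4] → 64
@64: signature [2B, align 2] → 66
+6 tail pad (align 8)
size 72, align 8
array of 3: 3 × 72 = 216

216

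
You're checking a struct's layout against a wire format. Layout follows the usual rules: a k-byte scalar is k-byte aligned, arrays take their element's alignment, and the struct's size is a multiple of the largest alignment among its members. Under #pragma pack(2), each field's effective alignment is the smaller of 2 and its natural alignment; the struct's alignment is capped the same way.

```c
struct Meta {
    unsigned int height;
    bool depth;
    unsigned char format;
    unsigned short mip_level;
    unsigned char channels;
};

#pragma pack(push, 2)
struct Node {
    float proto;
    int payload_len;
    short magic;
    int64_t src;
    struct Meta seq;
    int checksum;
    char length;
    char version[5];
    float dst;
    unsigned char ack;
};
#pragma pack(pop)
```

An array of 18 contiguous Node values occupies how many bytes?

828

Meta: @0: height [4B, align 4] → 4; @4: depth [1B, align 1] → 5; @5: format [1B, align 1] → 6; @6: mip_level [2B, align 2] → 8; @8: channels [1B, align 1] → 9; +3 tail pad (align 4); size 12, align 4
@0: proto [4B, align 2] → 4
@4: payload_len [4B, align 2] → 8
@8: magic [2B, align 2] → 10
@10: src [8B, align 2] → 18
@18: seq [12B, align 2] → 30
@30: checksum [4B, align 2] → 34
@34: length [1B, align 1] → 35
@35: version [5B, align 1] → 40
@40: dst [4B, align 2] → 44
@44: ack [1B, align 1] → 45
+1 tail pad (align 2)
size 46, align 2
array of 18: 18 × 46 = 828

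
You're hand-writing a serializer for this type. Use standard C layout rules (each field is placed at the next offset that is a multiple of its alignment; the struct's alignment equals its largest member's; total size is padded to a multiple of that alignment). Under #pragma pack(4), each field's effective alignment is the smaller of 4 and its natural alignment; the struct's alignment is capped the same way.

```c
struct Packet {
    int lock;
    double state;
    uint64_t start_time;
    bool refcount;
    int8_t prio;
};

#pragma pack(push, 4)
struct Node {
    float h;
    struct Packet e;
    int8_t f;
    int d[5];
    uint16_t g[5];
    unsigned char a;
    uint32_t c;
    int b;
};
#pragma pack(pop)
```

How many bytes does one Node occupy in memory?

Packet: lock at 0 (size 4, align 4) → ends 4; pad 4 to align 8 for state; state at 8 (size 8, align 8) → ends 16; start_time at 16 (size 8, align 8) → ends 24; refcount at 24 (size 1, align 1) → ends 25; prio at 25 (size 1, align 1) → ends 26; tail pad 6 to reach multiple of 8; total 32 bytes, alignment 8
h at 0 (size 4, align 4) → ends 4
e at 4 (size 32, align 4) → ends 36
f at 36 (size 1, align 1) → ends 37
pad 3 to align 4 for d
d at 40 (size 20, align 4) → ends 60
g at 60 (size 10, align 2) → ends 70
a at 70 (size 1, align 1) → ends 71
pad 1 to align 4 for c
c at 72 (size 4, align 4) → ends 76
b at 76 (size 4, align 4) → ends 80
total 80 bytes, alignment 4

80 bytes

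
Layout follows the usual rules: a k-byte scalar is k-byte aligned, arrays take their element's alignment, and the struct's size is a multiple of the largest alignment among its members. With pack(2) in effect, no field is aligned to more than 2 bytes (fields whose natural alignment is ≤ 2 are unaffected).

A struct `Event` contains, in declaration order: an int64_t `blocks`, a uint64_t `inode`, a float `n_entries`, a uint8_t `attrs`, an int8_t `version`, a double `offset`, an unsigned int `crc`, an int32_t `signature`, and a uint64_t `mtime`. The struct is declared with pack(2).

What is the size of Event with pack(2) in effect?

46

@0: blocks [8B, align 2] → 8
@8: inode [8B, align 2] → 16
@16: n_entries [4B, align 2] → 20
@20: attrs [1B, align 1] → 21
@21: version [1B, align 1] → 22
@22: offset [8B, align 2] → 30
@30: crc [4B, align 2] → 34
@34: signature [4B, align 2] → 38
@38: mtime [8B, align 2] → 46
size 46, align 2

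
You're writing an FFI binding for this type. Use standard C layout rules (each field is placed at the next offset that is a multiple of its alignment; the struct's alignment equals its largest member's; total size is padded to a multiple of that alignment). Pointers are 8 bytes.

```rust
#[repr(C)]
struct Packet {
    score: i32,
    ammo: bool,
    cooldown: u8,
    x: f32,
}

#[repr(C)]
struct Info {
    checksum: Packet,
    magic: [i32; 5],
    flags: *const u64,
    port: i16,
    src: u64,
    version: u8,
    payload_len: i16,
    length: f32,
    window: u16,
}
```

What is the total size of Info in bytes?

Packet: @0: score [4B, align 4] → 4; @4: ammo [1B, align 1] → 5; @5: cooldown [1B, align 1] → 6; +2 pad (align 4); @8: x [4B, align 4] → 12; size 12, align 4
@0: checksum [12B, align 4] → 12
@12: magic [20B, align 4] → 32
@32: flags [8B, align 8] → 40
@40: port [2B, align 2] → 42
+6 pad (align 8)
@48: src [8B, align 8] → 56
@56: version [1B, align 1] → 57
+1 pad (align 2)
@58: payload_len [2B, align 2] → 60
@60: length [4B, align 4] → 64
@64: window [2B, align 2] → 66
+6 tail pad (align 8)
size 72, align 8

72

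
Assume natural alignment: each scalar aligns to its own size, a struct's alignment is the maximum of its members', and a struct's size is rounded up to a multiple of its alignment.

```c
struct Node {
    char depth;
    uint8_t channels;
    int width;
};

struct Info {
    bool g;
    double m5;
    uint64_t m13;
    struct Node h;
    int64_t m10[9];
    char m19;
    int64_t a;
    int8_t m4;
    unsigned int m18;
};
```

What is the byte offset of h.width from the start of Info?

Node: 0..1  depth  (1B, 1-aligned); 1..2  channels  (1B, 1-aligned); 2..4  -- padding (2B); 4..8  width  (4B, 4-aligned); sizeof = 8, alignof = 4
0..1  g  (1B, 1-aligned)
1..8  -- padding (7B)
8..16  m5  (8B, 8-aligned)
16..24  m13  (8B, 8-aligned)
24..32  h  (8B, 4-aligned)
within Node: width at 4
24 + 4 = 28

28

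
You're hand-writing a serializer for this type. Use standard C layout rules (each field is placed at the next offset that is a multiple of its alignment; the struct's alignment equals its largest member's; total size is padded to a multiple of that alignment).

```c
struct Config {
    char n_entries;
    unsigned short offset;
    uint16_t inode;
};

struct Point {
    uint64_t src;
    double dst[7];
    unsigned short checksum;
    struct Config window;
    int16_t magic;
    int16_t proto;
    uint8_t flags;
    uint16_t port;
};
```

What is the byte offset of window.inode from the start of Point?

Config: n_entries at 0 (size 1, align 1) → ends 1; pad 1 to align 2 for offset; offset at 2 (size 2, align 2) → ends 4; inode at 4 (size 2, align 2) → ends 6; total 6 bytes, alignment 2
src at 0 (size 8, align 8) → ends 8
dst at 8 (size 56, align 8) → ends 64
checksum at 64 (size 2, align 2) → ends 66
window at 66 (size 6, align 2) → ends 72
within Config: inode at 4
66 + 4 = 70

70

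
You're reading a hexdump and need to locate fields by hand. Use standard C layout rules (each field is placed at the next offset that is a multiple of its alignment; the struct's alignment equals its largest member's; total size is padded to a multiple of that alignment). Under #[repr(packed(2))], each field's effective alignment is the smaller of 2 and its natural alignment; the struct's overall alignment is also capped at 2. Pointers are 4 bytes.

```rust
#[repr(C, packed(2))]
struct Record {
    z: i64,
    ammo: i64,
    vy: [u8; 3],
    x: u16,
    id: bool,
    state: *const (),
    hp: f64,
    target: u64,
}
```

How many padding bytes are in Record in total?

z at 0 (size 8, align 2) → ends 8
ammo at 8 (size 8, align 2) → ends 16
vy at 16 (size 3, align 1) → ends 19
pad 1 to align 2 for x
x at 20 (size 2, align 2) → ends 22
id at 22 (size 1, align 1) → ends 23
pad 1 to align 2 for state
state at 24 (size 4, align 2) → ends 28
hp at 28 (size 8, align 2) → ends 36
target at 36 (size 8, align 2) → ends 44
total 44 bytes, alignment 2
data bytes 42, size 44 → padding 2

2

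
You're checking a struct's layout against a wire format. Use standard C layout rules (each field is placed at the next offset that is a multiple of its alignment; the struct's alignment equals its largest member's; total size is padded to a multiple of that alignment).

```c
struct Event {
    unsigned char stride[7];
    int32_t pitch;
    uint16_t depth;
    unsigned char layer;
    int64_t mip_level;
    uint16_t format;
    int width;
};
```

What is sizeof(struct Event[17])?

0..7  stride  (7B, 1-aligned)
7..8  -- padding (1B)
8..12  pitch  (4B, 4-aligned)
12..14  depth  (2B, 2-aligned)
14..15  layer  (1B, 1-aligned)
15..16  -- padding (1B)
16..24  mip_level  (8B, 8-aligned)
24..26  format  (2B, 2-aligned)
26..28  -- padding (2B)
28..32  width  (4B, 4-aligned)
sizeof = 32, alignof = 8
array of 17: 17 × 32 = 544

544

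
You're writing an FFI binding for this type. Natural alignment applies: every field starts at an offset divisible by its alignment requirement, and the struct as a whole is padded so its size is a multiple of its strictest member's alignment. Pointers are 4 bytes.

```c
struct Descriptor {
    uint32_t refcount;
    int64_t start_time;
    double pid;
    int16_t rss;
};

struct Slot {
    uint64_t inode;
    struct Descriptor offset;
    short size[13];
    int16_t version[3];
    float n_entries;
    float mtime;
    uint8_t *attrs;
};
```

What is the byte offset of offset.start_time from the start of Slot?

16

Descriptor: 0..4  refcount  (4B, 4-aligned); 4..8  -- padding (4B); 8..16  start_time  (8B, 8-aligned); 16..24  pid  (8B, 8-aligned); 24..26  rss  (2B, 2-aligned); 26..32  -- tail padding (6B); sizeof = 32, alignof = 8
0..8  inode  (8B, 8-aligned)
8..40  offset  (32B, 8-aligned)
within Descriptor: start_time at 8
8 + 8 = 16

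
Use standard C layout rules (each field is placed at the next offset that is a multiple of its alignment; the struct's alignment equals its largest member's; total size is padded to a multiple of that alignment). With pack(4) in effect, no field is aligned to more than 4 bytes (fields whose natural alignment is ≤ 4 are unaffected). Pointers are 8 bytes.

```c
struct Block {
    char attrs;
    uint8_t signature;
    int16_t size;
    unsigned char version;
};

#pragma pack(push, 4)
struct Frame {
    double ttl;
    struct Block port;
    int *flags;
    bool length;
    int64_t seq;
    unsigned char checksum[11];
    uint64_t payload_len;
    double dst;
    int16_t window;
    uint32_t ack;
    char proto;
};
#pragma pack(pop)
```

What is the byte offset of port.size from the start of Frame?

Block: 0..1  attrs  (1B, 1-aligned); 1..2  signature  (1B, 1-aligned); 2..4  size  (2B, 2-aligned); 4..5  version  (1B, 1-aligned); 5..6  -- tail padding (1B); sizeof = 6, alignof = 2
0..8  ttl  (8B, 4-aligned)
8..14  port  (6B, 2-aligned)
within Block: size at 2
8 + 2 = 10

10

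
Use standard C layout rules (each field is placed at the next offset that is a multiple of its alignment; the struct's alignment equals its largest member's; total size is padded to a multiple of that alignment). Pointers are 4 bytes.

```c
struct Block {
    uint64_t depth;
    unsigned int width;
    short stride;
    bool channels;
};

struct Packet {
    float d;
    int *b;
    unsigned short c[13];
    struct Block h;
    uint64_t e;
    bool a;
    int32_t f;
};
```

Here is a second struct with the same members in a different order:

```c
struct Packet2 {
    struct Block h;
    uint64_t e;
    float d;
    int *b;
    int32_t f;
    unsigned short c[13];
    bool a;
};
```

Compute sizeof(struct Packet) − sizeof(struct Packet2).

8

Block: @0: depth [8B, align 8] → 8; @8: width [4B, align 4] → 12; @12: stride [2B, align 2] → 14; @14: channels [1B, align 1] → 15; +1 tail pad (align 8); size 16, align 8
@0: d [4B, align 4] → 4
@4: b [4B, align 4] → 8
@8: c [26B, align 2] → 34
+6 pad (align 8)
@40: h [16B, align 8] → 56
@56: e [8B, align 8] → 64
@64: a [1B, align 1] → 65
+3 pad (align 4)
@68: f [4B, align 4] → 72
size 72, align 8
— Packet2 —
@0: h [16B, align 8] → 16
@16: e [8B, align 8] → 24
@24: d [4B, align 4] → 28
@28: b [4B, align 4] → 32
@32: f [4B, align 4] → 36
@36: c [26B, align 2] → 62
@62: a [1B, align 1] → 63
+1 tail pad (align 8)
size 64, align 8
72 − 64 = 8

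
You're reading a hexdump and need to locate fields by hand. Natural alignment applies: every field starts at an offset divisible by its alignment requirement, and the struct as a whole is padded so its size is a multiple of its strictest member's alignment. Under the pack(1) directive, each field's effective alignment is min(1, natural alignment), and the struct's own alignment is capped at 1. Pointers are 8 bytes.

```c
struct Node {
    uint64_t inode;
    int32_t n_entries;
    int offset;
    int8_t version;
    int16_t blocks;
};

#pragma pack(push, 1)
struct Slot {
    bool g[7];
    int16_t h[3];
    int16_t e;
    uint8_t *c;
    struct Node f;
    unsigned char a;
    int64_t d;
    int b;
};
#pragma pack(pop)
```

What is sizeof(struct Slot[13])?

Node: 0..8  inode  (8B, 8-aligned); 8..12  n_entries  (4B, 4-aligned); 12..16  offset  (4B, 4-aligned); 16..17  version  (1B, 1-aligned); 17..18  -- padding (1B); 18..20  blocks  (2B, 2-aligned); 20..24  -- tail padding (4B); sizeof = 24, alignof = 8
0..7  g  (7B, 1-aligned)
7..13  h  (6B, 1-aligned)
13..15  e  (2B, 1-aligned)
15..23  c  (8B, 1-aligned)
23..47  f  (24B, 1-aligned)
47..48  a  (1B, 1-aligned)
48..56  d  (8B, 1-aligned)
56..60  b  (4B, 1-aligned)
sizeof = 60, alignof = 1
array of 13: 13 × 60 = 780

780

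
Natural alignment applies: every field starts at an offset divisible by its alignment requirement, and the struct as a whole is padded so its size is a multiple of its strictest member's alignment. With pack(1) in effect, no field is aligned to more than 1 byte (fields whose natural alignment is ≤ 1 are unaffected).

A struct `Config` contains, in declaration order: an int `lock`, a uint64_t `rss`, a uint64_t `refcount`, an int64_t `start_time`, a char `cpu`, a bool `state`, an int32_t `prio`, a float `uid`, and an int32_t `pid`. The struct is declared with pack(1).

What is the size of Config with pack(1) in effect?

0..4  lock  (4B, 1-aligned)
4..12  rss  (8B, 1-aligned)
12..20  refcount  (8B, 1-aligned)
20..28  start_time  (8B, 1-aligned)
28..29  cpu  (1B, 1-aligned)
29..30  state  (1B, 1-aligned)
30..34  prio  (4B, 1-aligned)
34..38  uid  (4B, 1-aligned)
38..42  pid  (4B, 1-aligned)
sizeof = 42, alignof = 1

42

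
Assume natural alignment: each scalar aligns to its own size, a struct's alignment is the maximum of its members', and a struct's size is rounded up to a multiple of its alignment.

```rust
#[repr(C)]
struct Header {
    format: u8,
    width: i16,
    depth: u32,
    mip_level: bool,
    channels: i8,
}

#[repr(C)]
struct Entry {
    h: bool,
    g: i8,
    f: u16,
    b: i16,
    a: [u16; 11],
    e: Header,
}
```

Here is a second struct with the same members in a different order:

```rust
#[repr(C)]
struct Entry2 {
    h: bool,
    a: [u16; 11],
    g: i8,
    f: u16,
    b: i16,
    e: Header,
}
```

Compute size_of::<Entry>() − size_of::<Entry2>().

Header: 0..1  format  (1B, 1-aligned); 1..2  -- padding (1B); 2..4  width  (2B, 2-aligned); 4..8  depth  (4B, 4-aligned); 8..9  mip_level  (1B, 1-aligned); 9..10  channels  (1B, 1-aligned); 10..12  -- tail padding (2B); sizeof = 12, alignof = 4
0..1  h  (1B, 1-aligned)
1..2  g  (1B, 1-aligned)
2..4  f  (2B, 2-aligned)
4..6  b  (2B, 2-aligned)
6..28  a  (22B, 2-aligned)
28..40  e  (12B, 4-aligned)
sizeof = 40, alignof = 4
— Entry2 —
0..1  h  (1B, 1-aligned)
1..2  -- padding (1B)
2..24  a  (22B, 2-aligned)
24..25  g  (1B, 1-aligned)
25..26  -- padding (1B)
26..28  f  (2B, 2-aligned)
28..30  b  (2B, 2-aligned)
30..32  -- padding (2B)
32..44  e  (12B, 4-aligned)
sizeof = 44, alignof = 4
40 − 44 = -4

-4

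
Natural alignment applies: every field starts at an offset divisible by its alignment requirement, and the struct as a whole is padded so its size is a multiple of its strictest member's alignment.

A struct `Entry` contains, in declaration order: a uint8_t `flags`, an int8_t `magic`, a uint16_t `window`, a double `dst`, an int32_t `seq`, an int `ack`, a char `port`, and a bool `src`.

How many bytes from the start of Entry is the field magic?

1

@0: flags [1B, align 1] → 1
@1: magic [1B, align 1] → 2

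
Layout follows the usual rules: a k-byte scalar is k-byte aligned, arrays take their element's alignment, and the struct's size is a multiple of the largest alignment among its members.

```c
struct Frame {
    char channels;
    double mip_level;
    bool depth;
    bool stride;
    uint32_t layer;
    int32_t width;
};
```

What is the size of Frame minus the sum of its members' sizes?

@0: channels [1B, align 1] → 1
+7 pad (align 8)
@8: mip_level [8B, align 8] → 16
@16: depth [1B, align 1] → 17
@17: stride [1B, align 1] → 18
+2 pad (align 4)
@20: layer [4B, align 4] → 24
@24: width [4B, align 4] → 28
+4 tail pad (align 8)
size 32, align 8
data bytes 19, size 32 → padding 13

13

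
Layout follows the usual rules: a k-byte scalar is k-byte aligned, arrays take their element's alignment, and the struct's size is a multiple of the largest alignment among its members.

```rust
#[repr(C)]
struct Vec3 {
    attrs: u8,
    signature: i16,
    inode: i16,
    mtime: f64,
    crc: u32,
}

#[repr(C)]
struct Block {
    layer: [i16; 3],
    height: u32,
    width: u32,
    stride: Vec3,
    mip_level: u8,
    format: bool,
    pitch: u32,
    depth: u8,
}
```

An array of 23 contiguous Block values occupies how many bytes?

Vec3: @0: attrs [1B, align 1] → 1; +1 pad (align 2); @2: signature [2B, align 2] → 4; @4: inode [2B, align 2] → 6; +2 pad (align 8); @8: mtime [8B, align 8] → 16; @16: crc [4B, align 4] → 20; +4 tail pad (align 8); size 24, align 8
@0: layer [6B, align 2] → 6
+2 pad (align 4)
@8: height [4B, align 4] → 12
@12: width [4B, align 4] → 16
@16: stride [24B, align 8] → 40
@40: mip_level [1B, align 1] → 41
@41: format [1B, align 1] → 42
+2 pad (align 4)
@44: pitch [4B, align 4] → 48
@48: depth [1B, align 1] → 49
+7 tail pad (align 8)
size 56, align 8
array of 23: 23 × 56 = 1288

1288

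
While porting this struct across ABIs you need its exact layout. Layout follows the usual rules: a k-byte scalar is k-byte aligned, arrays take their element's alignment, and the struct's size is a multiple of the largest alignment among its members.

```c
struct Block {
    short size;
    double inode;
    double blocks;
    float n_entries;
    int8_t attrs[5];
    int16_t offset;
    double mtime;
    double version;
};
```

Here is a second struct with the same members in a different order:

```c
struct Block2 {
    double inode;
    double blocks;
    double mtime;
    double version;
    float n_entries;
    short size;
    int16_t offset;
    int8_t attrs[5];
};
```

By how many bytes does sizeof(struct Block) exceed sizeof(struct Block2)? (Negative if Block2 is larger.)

8

size at 0 (size 2, align 2) → ends 2
pad 6 to align 8 for inode
inode at 8 (size 8, align 8) → ends 16
blocks at 16 (size 8, align 8) → ends 24
n_entries at 24 (size 4, align 4) → ends 28
attrs at 28 (size 5, align 1) → ends 33
pad 1 to align 2 for offset
offset at 34 (size 2, align 2) → ends 36
pad 4 to align 8 for mtime
mtime at 40 (size 8, align 8) → ends 48
version at 48 (size 8, align 8) → ends 56
total 56 bytes, alignment 8
— Block2 —
inode at 0 (size 8, align 8) → ends 8
blocks at 8 (size 8, align 8) → ends 16
mtime at 16 (size 8, align 8) → ends 24
version at 24 (size 8, align 8) → ends 32
n_entries at 32 (size 4, align 4) → ends 36
size at 36 (size 2, align 2) → ends 38
offset at 38 (size 2, align 2) → ends 40
attrs at 40 (size 5, align 1) → ends 45
tail pad 3 to reach multiple of 8
total 48 bytes, alignment 8
56 − 48 = 8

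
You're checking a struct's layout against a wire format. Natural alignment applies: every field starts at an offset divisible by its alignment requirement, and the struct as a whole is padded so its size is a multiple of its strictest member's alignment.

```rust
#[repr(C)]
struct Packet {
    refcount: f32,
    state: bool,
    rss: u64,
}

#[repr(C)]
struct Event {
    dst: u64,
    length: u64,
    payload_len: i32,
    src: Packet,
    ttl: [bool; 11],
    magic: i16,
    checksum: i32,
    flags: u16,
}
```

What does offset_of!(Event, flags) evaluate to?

Packet: refcount at 0 (size 4, align 4) → ends 4; state at 4 (size 1, align 1) → ends 5; pad 3 to align 8 for rss; rss at 8 (size 8, align 8) → ends 16; total 16 bytes, alignment 8
dst at 0 (size 8, align 8) → ends 8
length at 8 (size 8, align 8) → ends 16
payload_len at 16 (size 4, align 4) → ends 20
pad 4 to align 8 for src
src at 24 (size 16, align 8) → ends 40
ttl at 40 (size 11, align 1) → ends 51
pad 1 to align 2 for magic
magic at 52 (size 2, align 2) → ends 54
pad 2 to align 4 for checksum
checksum at 56 (size 4, align 4) → ends 60
flags at 60 (size 2, align 2) → ends 62

60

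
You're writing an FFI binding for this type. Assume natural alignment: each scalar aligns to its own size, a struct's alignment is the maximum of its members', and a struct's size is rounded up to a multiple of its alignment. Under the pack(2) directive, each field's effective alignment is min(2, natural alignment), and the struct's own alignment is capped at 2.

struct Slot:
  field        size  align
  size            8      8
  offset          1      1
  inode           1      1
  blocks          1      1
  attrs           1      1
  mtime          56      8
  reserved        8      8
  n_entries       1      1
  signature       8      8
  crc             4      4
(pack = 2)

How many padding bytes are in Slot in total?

1

0..8  size  (8B, 2-aligned)
8..9  offset  (1B, 1-aligned)
9..10  inode  (1B, 1-aligned)
10..11  blocks  (1B, 1-aligned)
11..12  attrs  (1B, 1-aligned)
12..68  mtime  (56B, 2-aligned)
68..76  reserved  (8B, 2-aligned)
76..77  n_entries  (1B, 1-aligned)
77..78  -- padding (1B)
78..86  signature  (8B, 2-aligned)
86..90  crc  (4B, 2-aligned)
sizeof = 90, alignof = 2
data bytes 89, size 90 → padding 1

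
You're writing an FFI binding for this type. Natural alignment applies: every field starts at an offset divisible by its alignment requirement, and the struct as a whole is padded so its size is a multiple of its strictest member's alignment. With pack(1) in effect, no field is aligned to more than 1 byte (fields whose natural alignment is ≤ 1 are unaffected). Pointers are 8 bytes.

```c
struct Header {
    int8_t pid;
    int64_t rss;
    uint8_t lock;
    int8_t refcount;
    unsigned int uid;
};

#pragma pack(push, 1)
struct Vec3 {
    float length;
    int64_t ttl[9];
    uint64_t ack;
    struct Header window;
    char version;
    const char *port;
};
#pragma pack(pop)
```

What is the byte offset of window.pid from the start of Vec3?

Header: 0..1  pid  (1B, 1-aligned); 1..8  -- padding (7B); 8..16  rss  (8B, 8-aligned); 16..17  lock  (1B, 1-aligned); 17..18  refcount  (1B, 1-aligned); 18..20  -- padding (2B); 20..24  uid  (4B, 4-aligned); sizeof = 24, alignof = 8
0..4  length  (4B, 1-aligned)
4..76  ttl  (72B, 1-aligned)
76..84  ack  (8B, 1-aligned)
84..108  window  (24B, 1-aligned)
within Header: pid at 0
84 + 0 = 84

84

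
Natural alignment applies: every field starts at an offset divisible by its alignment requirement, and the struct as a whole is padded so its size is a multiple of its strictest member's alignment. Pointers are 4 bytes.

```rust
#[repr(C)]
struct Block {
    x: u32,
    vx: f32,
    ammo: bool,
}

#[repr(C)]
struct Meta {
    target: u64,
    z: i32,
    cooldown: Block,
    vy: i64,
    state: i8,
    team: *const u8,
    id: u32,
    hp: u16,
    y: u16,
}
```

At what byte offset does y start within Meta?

46

Block: x at 0 (size 4, align 4) → ends 4; vx at 4 (size 4, align 4) → ends 8; ammo at 8 (size 1, align 1) → ends 9; tail pad 3 to reach multiple of 4; total 12 bytes, alignment 4
target at 0 (size 8, align 8) → ends 8
z at 8 (size 4, align 4) → ends 12
cooldown at 12 (size 12, align 4) → ends 24
vy at 24 (size 8, align 8) → ends 32
state at 32 (size 1, align 1) → ends 33
pad 3 to align 4 for team
team at 36 (size 4, align 4) → ends 40
id at 40 (size 4, align 4) → ends 44
hp at 44 (size 2, align 2) → ends 46
y at 46 (size 2, align 2) → ends 48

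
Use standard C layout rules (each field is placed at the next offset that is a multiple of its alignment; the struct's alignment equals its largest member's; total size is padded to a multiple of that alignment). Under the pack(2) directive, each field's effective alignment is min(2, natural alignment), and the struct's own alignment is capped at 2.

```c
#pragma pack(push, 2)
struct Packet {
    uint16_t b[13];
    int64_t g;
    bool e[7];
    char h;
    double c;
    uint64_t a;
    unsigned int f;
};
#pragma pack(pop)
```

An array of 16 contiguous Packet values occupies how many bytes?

@0: b [26B, align 2] → 26
@26: g [8B, align 2] → 34
@34: e [7B, align 1] → 41
@41: h [1B, align 1] → 42
@42: c [8B, align 2] → 50
@50: a [8B, align 2] → 58
@58: f [4B, align 2] → 62
size 62, align 2
array of 16: 16 × 62 = 992

992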